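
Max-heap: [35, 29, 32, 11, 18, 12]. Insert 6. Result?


Append 6: [35, 29, 32, 11, 18, 12, 6]
Bubble up: no swaps needed
Result: [35, 29, 32, 11, 18, 12, 6]


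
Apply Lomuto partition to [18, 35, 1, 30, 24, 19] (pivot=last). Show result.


Elements <= 19 go left of pivot.
Result: [18, 1, 19, 30, 24, 35], pivot at index 2


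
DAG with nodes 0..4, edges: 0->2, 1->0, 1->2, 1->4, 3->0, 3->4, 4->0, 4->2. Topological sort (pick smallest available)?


Kahn's algorithm, process smallest node first
Order: [1, 3, 4, 0, 2]


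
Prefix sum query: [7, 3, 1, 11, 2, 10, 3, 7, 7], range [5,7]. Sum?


Prefix sums: [0, 7, 10, 11, 22, 24, 34, 37, 44, 51]
Sum[5..7] = prefix[8] - prefix[5] = 44 - 24 = 20


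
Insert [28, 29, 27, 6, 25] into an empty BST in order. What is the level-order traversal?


Root = 28; build tree by BST insertion.
Level-Order traversal: [28, 27, 29, 6, 25]


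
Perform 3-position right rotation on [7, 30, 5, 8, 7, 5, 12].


Right rotate by 3: [7, 5, 12, 7, 30, 5, 8]


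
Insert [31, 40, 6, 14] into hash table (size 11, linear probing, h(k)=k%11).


Insertions: 31->slot 9; 40->slot 7; 6->slot 6; 14->slot 3
Table: [None, None, None, 14, None, None, 6, 40, None, 31, None]


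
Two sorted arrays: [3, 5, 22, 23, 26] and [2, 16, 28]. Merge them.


Compare heads, take smaller each step.
Merged: [2, 3, 5, 16, 22, 23, 26, 28]


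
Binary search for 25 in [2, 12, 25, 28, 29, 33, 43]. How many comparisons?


Search for 25:
[0,6] mid=3 arr[3]=28
[0,2] mid=1 arr[1]=12
[2,2] mid=2 arr[2]=25
Total: 3 comparisons


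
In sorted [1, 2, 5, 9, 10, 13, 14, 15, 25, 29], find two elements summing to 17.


Two pointers: lo=0, hi=9
Found pair: (2, 15) summing to 17


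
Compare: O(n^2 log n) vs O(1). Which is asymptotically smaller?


constant grows slower than n^2 log n
O(1) is asymptotically smaller; O(n^2 log n) grows faster


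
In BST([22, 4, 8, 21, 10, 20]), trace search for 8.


BST root = 22
Search for 8: compare at each node
Path: [22, 4, 8]


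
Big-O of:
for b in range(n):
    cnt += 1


Per nesting level: O(n) = O(n)
Complexity: O(n)


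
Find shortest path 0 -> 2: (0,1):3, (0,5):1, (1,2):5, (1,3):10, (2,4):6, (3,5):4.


Dijkstra from 0:
Distances: {0: 0, 1: 3, 2: 8, 3: 5, 4: 14, 5: 1}
Shortest distance to 2 = 8, path = [0, 1, 2]


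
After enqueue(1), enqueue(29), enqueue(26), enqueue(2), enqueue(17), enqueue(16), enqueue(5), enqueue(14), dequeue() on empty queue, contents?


enqueue(1) -> [1]
enqueue(29) -> [1, 29]
enqueue(26) -> [1, 29, 26]
enqueue(2) -> [1, 29, 26, 2]
enqueue(17) -> [1, 29, 26, 2, 17]
enqueue(16) -> [1, 29, 26, 2, 17, 16]
enqueue(5) -> [1, 29, 26, 2, 17, 16, 5]
enqueue(14) -> [1, 29, 26, 2, 17, 16, 5, 14]
dequeue() returns 1 -> [29, 26, 2, 17, 16, 5, 14]
Final queue (front to back): [29, 26, 2, 17, 16, 5, 14]


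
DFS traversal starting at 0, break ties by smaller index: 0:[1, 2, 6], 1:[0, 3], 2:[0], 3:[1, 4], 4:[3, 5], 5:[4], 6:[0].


DFS stack-based: start with [0]
Visit order: [0, 1, 3, 4, 5, 2, 6]


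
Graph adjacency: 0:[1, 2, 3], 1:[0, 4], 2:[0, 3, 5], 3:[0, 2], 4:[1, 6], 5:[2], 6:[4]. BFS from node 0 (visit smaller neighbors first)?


BFS queue: start with [0]
Visit order: [0, 1, 2, 3, 4, 5, 6]


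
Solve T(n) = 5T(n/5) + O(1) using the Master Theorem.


a=5, b=5, c=0. log_5(5)=1 > c=0. Case 1: O(n^log_b(a)) = O(n)
Complexity: O(n)


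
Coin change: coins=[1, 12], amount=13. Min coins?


dp[0]=0; dp[i]=1+min(dp[i-c] for c in coins)
...dp[8]=8, dp[9]=9, dp[10]=10, dp[11]=11, dp[12]=1, dp[13]=2
Minimum coins for 13 = 2


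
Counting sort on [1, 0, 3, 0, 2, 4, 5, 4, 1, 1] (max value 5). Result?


Count array: [2, 3, 1, 1, 2, 1]
Reconstruct: [0, 0, 1, 1, 1, 2, 3, 4, 4, 5]


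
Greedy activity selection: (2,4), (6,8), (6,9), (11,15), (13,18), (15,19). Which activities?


Greedy: pick earliest-ending, then skip overlaps.
Selected (4 activities): [(2, 4), (6, 8), (11, 15), (15, 19)]


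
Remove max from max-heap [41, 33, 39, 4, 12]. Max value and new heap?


Max = 41
Replace root with last, heapify down
Resulting heap: [39, 33, 12, 4]


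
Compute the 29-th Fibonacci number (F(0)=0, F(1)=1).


F(n)=F(n-1)+F(n-2)
...F(27)=196418, F(28)=317811, F(29)=514229


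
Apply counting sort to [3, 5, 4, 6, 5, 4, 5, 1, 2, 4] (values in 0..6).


Count array: [0, 1, 1, 1, 3, 3, 1]
Reconstruct: [1, 2, 3, 4, 4, 4, 5, 5, 5, 6]


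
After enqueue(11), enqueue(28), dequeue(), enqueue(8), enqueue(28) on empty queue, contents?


enqueue(11) -> [11]
enqueue(28) -> [11, 28]
dequeue() returns 11 -> [28]
enqueue(8) -> [28, 8]
enqueue(28) -> [28, 8, 28]
Final queue (front to back): [28, 8, 28]


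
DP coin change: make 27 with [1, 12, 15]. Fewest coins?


dp[0]=0; dp[i]=1+min(dp[i-c] for c in coins)
...dp[22]=8, dp[23]=9, dp[24]=2, dp[25]=3, dp[26]=4, dp[27]=2
Minimum coins for 27 = 2


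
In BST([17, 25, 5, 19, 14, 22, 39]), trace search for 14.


BST root = 17
Search for 14: compare at each node
Path: [17, 5, 14]


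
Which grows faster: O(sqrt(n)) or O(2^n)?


sublinear grows slower than exponential
O(sqrt(n)) is asymptotically smaller; O(2^n) grows faster


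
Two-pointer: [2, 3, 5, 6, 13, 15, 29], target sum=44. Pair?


Two pointers: lo=0, hi=6
Found pair: (15, 29) summing to 44


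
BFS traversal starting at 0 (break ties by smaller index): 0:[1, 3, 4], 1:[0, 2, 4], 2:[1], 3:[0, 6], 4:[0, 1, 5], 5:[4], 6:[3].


BFS queue: start with [0]
Visit order: [0, 1, 3, 4, 2, 6, 5]


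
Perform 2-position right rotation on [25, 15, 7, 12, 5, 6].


Right rotate by 2: [5, 6, 25, 15, 7, 12]


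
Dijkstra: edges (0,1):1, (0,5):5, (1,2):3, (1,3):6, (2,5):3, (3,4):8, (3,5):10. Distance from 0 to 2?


Dijkstra from 0:
Distances: {0: 0, 1: 1, 2: 4, 3: 7, 4: 15, 5: 5}
Shortest distance to 2 = 4, path = [0, 1, 2]


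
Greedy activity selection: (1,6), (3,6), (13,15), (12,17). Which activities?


Greedy: pick earliest-ending, then skip overlaps.
Selected (2 activities): [(1, 6), (13, 15)]


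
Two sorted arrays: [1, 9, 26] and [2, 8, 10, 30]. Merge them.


Compare heads, take smaller each step.
Merged: [1, 2, 8, 9, 10, 26, 30]


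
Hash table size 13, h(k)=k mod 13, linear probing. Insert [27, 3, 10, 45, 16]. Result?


Insertions: 27->slot 1; 3->slot 3; 10->slot 10; 45->slot 6; 16->slot 4
Table: [None, 27, None, 3, 16, None, 45, None, None, None, 10, None, None]


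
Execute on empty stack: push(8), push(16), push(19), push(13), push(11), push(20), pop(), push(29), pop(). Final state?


push(8) -> [8]
push(16) -> [8, 16]
push(19) -> [8, 16, 19]
push(13) -> [8, 16, 19, 13]
push(11) -> [8, 16, 19, 13, 11]
push(20) -> [8, 16, 19, 13, 11, 20]
pop() returns 20 -> [8, 16, 19, 13, 11]
push(29) -> [8, 16, 19, 13, 11, 29]
pop() returns 29 -> [8, 16, 19, 13, 11]
Final stack (bottom to top): [8, 16, 19, 13, 11]


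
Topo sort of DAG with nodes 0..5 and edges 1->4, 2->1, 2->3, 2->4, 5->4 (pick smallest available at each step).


Kahn's algorithm, process smallest node first
Order: [0, 2, 1, 3, 5, 4]


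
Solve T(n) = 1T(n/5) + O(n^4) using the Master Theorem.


a=1, b=5, c=4. log_5(1)=0 < c=4. Case 3: O(n^c) = O(n^4)
Complexity: O(n^4)


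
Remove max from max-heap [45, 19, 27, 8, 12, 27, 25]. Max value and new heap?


Max = 45
Replace root with last, heapify down
Resulting heap: [27, 19, 27, 8, 12, 25]


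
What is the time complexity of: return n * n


Analysis: constant-time operation, no loop
Complexity: O(1)


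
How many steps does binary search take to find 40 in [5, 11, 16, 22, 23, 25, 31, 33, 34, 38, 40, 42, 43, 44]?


Search for 40:
[0,13] mid=6 arr[6]=31
[7,13] mid=10 arr[10]=40
Total: 2 comparisons


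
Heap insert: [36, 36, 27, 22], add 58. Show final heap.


Append 58: [36, 36, 27, 22, 58]
Bubble up: swap idx 4(58) with idx 1(36); swap idx 1(58) with idx 0(36)
Result: [58, 36, 27, 22, 36]


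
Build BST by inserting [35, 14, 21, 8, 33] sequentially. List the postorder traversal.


Root = 35; build tree by BST insertion.
Postorder traversal: [8, 33, 21, 14, 35]


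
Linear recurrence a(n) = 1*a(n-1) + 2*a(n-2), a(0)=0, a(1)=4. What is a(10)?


Build bottom-up:
...a(8)=340, a(9)=684, a(10)=1*684+2*340=1364


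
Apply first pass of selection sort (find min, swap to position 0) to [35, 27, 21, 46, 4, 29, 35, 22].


After one pass: [4, 27, 21, 46, 35, 29, 35, 22]


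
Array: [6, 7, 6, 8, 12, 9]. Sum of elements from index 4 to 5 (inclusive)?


Prefix sums: [0, 6, 13, 19, 27, 39, 48]
Sum[4..5] = prefix[6] - prefix[4] = 48 - 27 = 21


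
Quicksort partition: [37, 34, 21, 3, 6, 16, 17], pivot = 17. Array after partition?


Elements <= 17 go left of pivot.
Result: [3, 6, 16, 17, 34, 21, 37], pivot at index 3


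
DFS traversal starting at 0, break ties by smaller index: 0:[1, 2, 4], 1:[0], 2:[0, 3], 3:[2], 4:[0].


DFS stack-based: start with [0]
Visit order: [0, 1, 2, 3, 4]


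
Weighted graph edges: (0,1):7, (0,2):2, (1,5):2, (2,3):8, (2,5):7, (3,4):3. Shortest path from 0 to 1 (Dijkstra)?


Dijkstra from 0:
Distances: {0: 0, 1: 7, 2: 2, 3: 10, 4: 13, 5: 9}
Shortest distance to 1 = 7, path = [0, 1]


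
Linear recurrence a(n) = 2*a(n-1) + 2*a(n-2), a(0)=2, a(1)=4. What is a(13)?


Build bottom-up:
...a(11)=99840, a(12)=272768, a(13)=2*272768+2*99840=745216


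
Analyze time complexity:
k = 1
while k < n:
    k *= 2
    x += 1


Per nesting level: O(log n) = O(log n)
Complexity: O(log n)


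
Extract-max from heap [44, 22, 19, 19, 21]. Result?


Max = 44
Replace root with last, heapify down
Resulting heap: [22, 21, 19, 19]


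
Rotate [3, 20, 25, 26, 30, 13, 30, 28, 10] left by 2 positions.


Left rotate by 2: [25, 26, 30, 13, 30, 28, 10, 3, 20]


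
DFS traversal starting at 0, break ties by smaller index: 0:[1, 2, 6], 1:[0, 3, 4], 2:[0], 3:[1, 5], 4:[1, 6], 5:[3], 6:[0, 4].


DFS stack-based: start with [0]
Visit order: [0, 1, 3, 5, 4, 6, 2]


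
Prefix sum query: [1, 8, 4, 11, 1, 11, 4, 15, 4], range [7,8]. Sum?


Prefix sums: [0, 1, 9, 13, 24, 25, 36, 40, 55, 59]
Sum[7..8] = prefix[9] - prefix[7] = 59 - 40 = 19


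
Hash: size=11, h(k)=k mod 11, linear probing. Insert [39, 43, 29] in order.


Insertions: 39->slot 6; 43->slot 10; 29->slot 7
Table: [None, None, None, None, None, None, 39, 29, None, None, 43]


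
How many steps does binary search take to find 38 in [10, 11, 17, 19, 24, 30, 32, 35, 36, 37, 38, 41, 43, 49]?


Search for 38:
[0,13] mid=6 arr[6]=32
[7,13] mid=10 arr[10]=38
Total: 2 comparisons


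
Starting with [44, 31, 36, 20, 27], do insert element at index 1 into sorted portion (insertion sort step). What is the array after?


After one pass: [31, 44, 36, 20, 27]


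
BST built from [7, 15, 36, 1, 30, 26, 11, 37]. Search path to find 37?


BST root = 7
Search for 37: compare at each node
Path: [7, 15, 36, 37]


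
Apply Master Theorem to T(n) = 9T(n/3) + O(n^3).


a=9, b=3, c=3. log_3(9)=2 < c=3. Case 3: O(n^c) = O(n^3)
Complexity: O(n^3)


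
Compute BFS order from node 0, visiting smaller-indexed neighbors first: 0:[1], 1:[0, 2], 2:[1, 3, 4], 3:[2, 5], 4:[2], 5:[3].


BFS queue: start with [0]
Visit order: [0, 1, 2, 3, 4, 5]


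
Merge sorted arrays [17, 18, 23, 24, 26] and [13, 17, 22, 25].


Compare heads, take smaller each step.
Merged: [13, 17, 17, 18, 22, 23, 24, 25, 26]


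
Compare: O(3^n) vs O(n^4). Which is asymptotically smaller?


quartic grows slower than exponential (base 3)
O(n^4) is asymptotically smaller; O(3^n) grows faster


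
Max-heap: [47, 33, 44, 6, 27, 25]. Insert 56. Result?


Append 56: [47, 33, 44, 6, 27, 25, 56]
Bubble up: swap idx 6(56) with idx 2(44); swap idx 2(56) with idx 0(47)
Result: [56, 33, 47, 6, 27, 25, 44]


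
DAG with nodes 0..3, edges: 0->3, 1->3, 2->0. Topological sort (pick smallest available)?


Kahn's algorithm, process smallest node first
Order: [1, 2, 0, 3]


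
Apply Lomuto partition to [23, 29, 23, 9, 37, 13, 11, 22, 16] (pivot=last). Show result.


Elements <= 16 go left of pivot.
Result: [9, 13, 11, 16, 37, 29, 23, 22, 23], pivot at index 3


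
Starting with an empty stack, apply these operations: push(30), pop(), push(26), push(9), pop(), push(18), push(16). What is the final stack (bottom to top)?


push(30) -> [30]
pop() returns 30 -> []
push(26) -> [26]
push(9) -> [26, 9]
pop() returns 9 -> [26]
push(18) -> [26, 18]
push(16) -> [26, 18, 16]
Final stack (bottom to top): [26, 18, 16]


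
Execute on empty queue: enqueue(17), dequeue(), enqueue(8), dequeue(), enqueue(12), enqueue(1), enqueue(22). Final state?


enqueue(17) -> [17]
dequeue() returns 17 -> []
enqueue(8) -> [8]
dequeue() returns 8 -> []
enqueue(12) -> [12]
enqueue(1) -> [12, 1]
enqueue(22) -> [12, 1, 22]
Final queue (front to back): [12, 1, 22]


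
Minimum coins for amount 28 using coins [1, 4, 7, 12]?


dp[0]=0; dp[i]=1+min(dp[i-c] for c in coins)
...dp[23]=3, dp[24]=2, dp[25]=3, dp[26]=3, dp[27]=4, dp[28]=3
Minimum coins for 28 = 3


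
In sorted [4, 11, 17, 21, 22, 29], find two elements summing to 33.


Two pointers: lo=0, hi=5
Found pair: (4, 29) summing to 33


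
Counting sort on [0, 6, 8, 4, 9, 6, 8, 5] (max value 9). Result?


Count array: [1, 0, 0, 0, 1, 1, 2, 0, 2, 1]
Reconstruct: [0, 4, 5, 6, 6, 8, 8, 9]


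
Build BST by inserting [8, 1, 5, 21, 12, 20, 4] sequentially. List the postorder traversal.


Root = 8; build tree by BST insertion.
Postorder traversal: [4, 5, 1, 20, 12, 21, 8]


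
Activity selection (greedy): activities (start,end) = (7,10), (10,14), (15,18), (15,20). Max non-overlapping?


Greedy: pick earliest-ending, then skip overlaps.
Selected (3 activities): [(7, 10), (10, 14), (15, 18)]


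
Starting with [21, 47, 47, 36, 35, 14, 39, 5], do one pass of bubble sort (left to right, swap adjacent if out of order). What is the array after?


After one pass: [21, 47, 36, 35, 14, 39, 5, 47]


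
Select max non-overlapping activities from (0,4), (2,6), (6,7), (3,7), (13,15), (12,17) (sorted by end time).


Greedy: pick earliest-ending, then skip overlaps.
Selected (3 activities): [(0, 4), (6, 7), (13, 15)]


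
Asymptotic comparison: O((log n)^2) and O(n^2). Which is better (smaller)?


polylogarithmic grows slower than quadratic
O((log n)^2) is asymptotically smaller; O(n^2) grows faster


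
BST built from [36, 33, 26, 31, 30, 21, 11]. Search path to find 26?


BST root = 36
Search for 26: compare at each node
Path: [36, 33, 26]


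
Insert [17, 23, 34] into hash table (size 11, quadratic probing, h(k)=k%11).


Insertions: 17->slot 6; 23->slot 1; 34->slot 2
Table: [None, 23, 34, None, None, None, 17, None, None, None, None]


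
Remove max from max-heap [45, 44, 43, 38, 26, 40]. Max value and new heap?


Max = 45
Replace root with last, heapify down
Resulting heap: [44, 40, 43, 38, 26]


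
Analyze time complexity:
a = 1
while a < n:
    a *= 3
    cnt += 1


Per nesting level: O(log n) = O(log n)
Complexity: O(log n)


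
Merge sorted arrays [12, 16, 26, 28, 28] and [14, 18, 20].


Compare heads, take smaller each step.
Merged: [12, 14, 16, 18, 20, 26, 28, 28]


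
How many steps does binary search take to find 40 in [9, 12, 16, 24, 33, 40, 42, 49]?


Search for 40:
[0,7] mid=3 arr[3]=24
[4,7] mid=5 arr[5]=40
Total: 2 comparisons


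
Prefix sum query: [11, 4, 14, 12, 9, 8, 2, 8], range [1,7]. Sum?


Prefix sums: [0, 11, 15, 29, 41, 50, 58, 60, 68]
Sum[1..7] = prefix[8] - prefix[1] = 68 - 11 = 57


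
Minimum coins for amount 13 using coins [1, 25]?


dp[0]=0; dp[i]=1+min(dp[i-c] for c in coins)
...dp[8]=8, dp[9]=9, dp[10]=10, dp[11]=11, dp[12]=12, dp[13]=13
Minimum coins for 13 = 13


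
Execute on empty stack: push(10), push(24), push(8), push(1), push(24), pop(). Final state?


push(10) -> [10]
push(24) -> [10, 24]
push(8) -> [10, 24, 8]
push(1) -> [10, 24, 8, 1]
push(24) -> [10, 24, 8, 1, 24]
pop() returns 24 -> [10, 24, 8, 1]
Final stack (bottom to top): [10, 24, 8, 1]


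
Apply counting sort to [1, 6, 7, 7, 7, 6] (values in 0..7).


Count array: [0, 1, 0, 0, 0, 0, 2, 3]
Reconstruct: [1, 6, 6, 7, 7, 7]


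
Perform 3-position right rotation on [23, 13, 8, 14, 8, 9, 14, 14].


Right rotate by 3: [9, 14, 14, 23, 13, 8, 14, 8]


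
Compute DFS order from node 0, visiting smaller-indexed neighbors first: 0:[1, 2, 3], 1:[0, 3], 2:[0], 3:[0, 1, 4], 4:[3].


DFS stack-based: start with [0]
Visit order: [0, 1, 3, 4, 2]


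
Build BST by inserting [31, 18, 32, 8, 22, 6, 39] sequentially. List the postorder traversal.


Root = 31; build tree by BST insertion.
Postorder traversal: [6, 8, 22, 18, 39, 32, 31]


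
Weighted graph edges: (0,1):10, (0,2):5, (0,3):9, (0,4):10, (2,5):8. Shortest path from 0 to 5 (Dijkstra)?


Dijkstra from 0:
Distances: {0: 0, 1: 10, 2: 5, 3: 9, 4: 10, 5: 13}
Shortest distance to 5 = 13, path = [0, 2, 5]


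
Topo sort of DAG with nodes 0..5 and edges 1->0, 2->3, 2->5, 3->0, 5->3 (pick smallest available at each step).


Kahn's algorithm, process smallest node first
Order: [1, 2, 4, 5, 3, 0]


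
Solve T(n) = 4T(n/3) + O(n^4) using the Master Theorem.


a=4, b=3, c=4. log_3(4)=1.262 < c=4. Case 3: O(n^c) = O(n^4)
Complexity: O(n^4)


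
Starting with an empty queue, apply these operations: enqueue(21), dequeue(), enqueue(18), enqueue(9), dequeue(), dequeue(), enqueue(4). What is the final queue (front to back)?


enqueue(21) -> [21]
dequeue() returns 21 -> []
enqueue(18) -> [18]
enqueue(9) -> [18, 9]
dequeue() returns 18 -> [9]
dequeue() returns 9 -> []
enqueue(4) -> [4]
Final queue (front to back): [4]


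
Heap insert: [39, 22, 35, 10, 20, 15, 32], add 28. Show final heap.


Append 28: [39, 22, 35, 10, 20, 15, 32, 28]
Bubble up: swap idx 7(28) with idx 3(10); swap idx 3(28) with idx 1(22)
Result: [39, 28, 35, 22, 20, 15, 32, 10]


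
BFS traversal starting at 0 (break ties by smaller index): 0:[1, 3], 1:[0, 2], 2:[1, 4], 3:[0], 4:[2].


BFS queue: start with [0]
Visit order: [0, 1, 3, 2, 4]


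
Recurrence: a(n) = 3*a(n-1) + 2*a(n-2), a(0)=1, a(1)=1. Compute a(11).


Build bottom-up:
...a(9)=34921, a(10)=124373, a(11)=3*124373+2*34921=442961


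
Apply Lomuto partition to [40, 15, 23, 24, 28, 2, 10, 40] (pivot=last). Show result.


Elements <= 40 go left of pivot.
Result: [40, 15, 23, 24, 28, 2, 10, 40], pivot at index 7


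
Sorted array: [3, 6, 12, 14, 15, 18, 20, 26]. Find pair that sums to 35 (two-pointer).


Two pointers: lo=0, hi=7
Found pair: (15, 20) summing to 35


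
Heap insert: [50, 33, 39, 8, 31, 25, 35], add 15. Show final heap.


Append 15: [50, 33, 39, 8, 31, 25, 35, 15]
Bubble up: swap idx 7(15) with idx 3(8)
Result: [50, 33, 39, 15, 31, 25, 35, 8]


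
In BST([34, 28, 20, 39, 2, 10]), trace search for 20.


BST root = 34
Search for 20: compare at each node
Path: [34, 28, 20]


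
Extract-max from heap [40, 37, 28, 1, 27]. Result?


Max = 40
Replace root with last, heapify down
Resulting heap: [37, 27, 28, 1]


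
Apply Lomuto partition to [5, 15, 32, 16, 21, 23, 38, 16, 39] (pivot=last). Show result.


Elements <= 39 go left of pivot.
Result: [5, 15, 32, 16, 21, 23, 38, 16, 39], pivot at index 8


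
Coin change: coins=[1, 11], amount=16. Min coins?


dp[0]=0; dp[i]=1+min(dp[i-c] for c in coins)
...dp[11]=1, dp[12]=2, dp[13]=3, dp[14]=4, dp[15]=5, dp[16]=6
Minimum coins for 16 = 6


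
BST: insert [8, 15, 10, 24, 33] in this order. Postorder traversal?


Root = 8; build tree by BST insertion.
Postorder traversal: [10, 33, 24, 15, 8]


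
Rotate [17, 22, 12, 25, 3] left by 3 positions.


Left rotate by 3: [25, 3, 17, 22, 12]


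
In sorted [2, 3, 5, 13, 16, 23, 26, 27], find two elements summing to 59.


Two pointers: lo=0, hi=7
No pair sums to 59


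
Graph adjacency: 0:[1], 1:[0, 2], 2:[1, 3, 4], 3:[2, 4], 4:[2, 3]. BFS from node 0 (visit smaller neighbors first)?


BFS queue: start with [0]
Visit order: [0, 1, 2, 3, 4]


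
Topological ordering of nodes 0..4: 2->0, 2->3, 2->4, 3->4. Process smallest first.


Kahn's algorithm, process smallest node first
Order: [1, 2, 0, 3, 4]


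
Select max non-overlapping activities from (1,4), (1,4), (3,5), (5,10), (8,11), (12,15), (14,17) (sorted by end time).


Greedy: pick earliest-ending, then skip overlaps.
Selected (3 activities): [(1, 4), (5, 10), (12, 15)]


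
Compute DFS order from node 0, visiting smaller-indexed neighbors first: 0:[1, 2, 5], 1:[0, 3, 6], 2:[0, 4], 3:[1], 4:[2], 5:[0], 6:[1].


DFS stack-based: start with [0]
Visit order: [0, 1, 3, 6, 2, 4, 5]


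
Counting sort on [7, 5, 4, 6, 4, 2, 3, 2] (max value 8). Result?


Count array: [0, 0, 2, 1, 2, 1, 1, 1, 0]
Reconstruct: [2, 2, 3, 4, 4, 5, 6, 7]


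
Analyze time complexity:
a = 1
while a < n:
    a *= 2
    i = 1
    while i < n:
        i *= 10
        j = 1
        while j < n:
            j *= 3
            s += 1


Per nesting level: O(log n) * O(log n) * O(log n) = O((log n)^3)
Complexity: O((log n)^3)


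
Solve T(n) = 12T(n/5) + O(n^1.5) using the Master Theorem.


a=12, b=5, c=1.5. log_5(12)=1.544 > c=1.5. Case 1: O(n^log_b(a)) = O(n^1.544)
Complexity: O(n^1.544)


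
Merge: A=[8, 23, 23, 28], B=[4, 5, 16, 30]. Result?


Compare heads, take smaller each step.
Merged: [4, 5, 8, 16, 23, 23, 28, 30]


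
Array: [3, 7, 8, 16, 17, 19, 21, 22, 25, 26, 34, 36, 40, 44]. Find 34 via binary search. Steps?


Search for 34:
[0,13] mid=6 arr[6]=21
[7,13] mid=10 arr[10]=34
Total: 2 comparisons


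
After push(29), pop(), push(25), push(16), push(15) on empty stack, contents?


push(29) -> [29]
pop() returns 29 -> []
push(25) -> [25]
push(16) -> [25, 16]
push(15) -> [25, 16, 15]
Final stack (bottom to top): [25, 16, 15]


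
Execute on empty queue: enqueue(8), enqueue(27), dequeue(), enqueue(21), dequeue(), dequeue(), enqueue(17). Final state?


enqueue(8) -> [8]
enqueue(27) -> [8, 27]
dequeue() returns 8 -> [27]
enqueue(21) -> [27, 21]
dequeue() returns 27 -> [21]
dequeue() returns 21 -> []
enqueue(17) -> [17]
Final queue (front to back): [17]


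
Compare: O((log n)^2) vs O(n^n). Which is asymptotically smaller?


polylogarithmic grows slower than n^n
O((log n)^2) is asymptotically smaller; O(n^n) grows faster


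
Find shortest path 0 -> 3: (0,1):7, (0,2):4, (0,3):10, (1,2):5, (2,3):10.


Dijkstra from 0:
Distances: {0: 0, 1: 7, 2: 4, 3: 10}
Shortest distance to 3 = 10, path = [0, 3]


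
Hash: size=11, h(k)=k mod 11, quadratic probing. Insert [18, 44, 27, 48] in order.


Insertions: 18->slot 7; 44->slot 0; 27->slot 5; 48->slot 4
Table: [44, None, None, None, 48, 27, None, 18, None, None, None]


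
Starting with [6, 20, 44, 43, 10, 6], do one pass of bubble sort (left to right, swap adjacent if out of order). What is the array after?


After one pass: [6, 20, 43, 10, 6, 44]


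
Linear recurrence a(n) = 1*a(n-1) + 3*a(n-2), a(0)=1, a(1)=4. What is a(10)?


Build bottom-up:
...a(8)=1159, a(9)=2683, a(10)=1*2683+3*1159=6160


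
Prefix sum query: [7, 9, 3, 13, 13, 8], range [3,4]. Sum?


Prefix sums: [0, 7, 16, 19, 32, 45, 53]
Sum[3..4] = prefix[5] - prefix[3] = 45 - 19 = 26


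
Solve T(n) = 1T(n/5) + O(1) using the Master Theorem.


a=1, b=5, c=0. log_5(1)=0 = c=0. Case 2: O(n^c log n) = O(log n)
Complexity: O(log n)


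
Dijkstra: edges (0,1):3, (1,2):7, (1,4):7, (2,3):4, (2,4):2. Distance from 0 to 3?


Dijkstra from 0:
Distances: {0: 0, 1: 3, 2: 10, 3: 14, 4: 10}
Shortest distance to 3 = 14, path = [0, 1, 2, 3]


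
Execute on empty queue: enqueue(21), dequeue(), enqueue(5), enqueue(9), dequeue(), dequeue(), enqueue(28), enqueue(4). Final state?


enqueue(21) -> [21]
dequeue() returns 21 -> []
enqueue(5) -> [5]
enqueue(9) -> [5, 9]
dequeue() returns 5 -> [9]
dequeue() returns 9 -> []
enqueue(28) -> [28]
enqueue(4) -> [28, 4]
Final queue (front to back): [28, 4]


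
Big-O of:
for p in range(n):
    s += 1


Per nesting level: O(n) = O(n)
Complexity: O(n)


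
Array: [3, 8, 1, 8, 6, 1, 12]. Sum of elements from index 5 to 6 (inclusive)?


Prefix sums: [0, 3, 11, 12, 20, 26, 27, 39]
Sum[5..6] = prefix[7] - prefix[5] = 39 - 26 = 13


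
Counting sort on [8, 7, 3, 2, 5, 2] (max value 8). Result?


Count array: [0, 0, 2, 1, 0, 1, 0, 1, 1]
Reconstruct: [2, 2, 3, 5, 7, 8]


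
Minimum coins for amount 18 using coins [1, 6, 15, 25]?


dp[0]=0; dp[i]=1+min(dp[i-c] for c in coins)
...dp[13]=3, dp[14]=4, dp[15]=1, dp[16]=2, dp[17]=3, dp[18]=3
Minimum coins for 18 = 3


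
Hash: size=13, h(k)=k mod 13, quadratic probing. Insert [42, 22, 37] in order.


Insertions: 42->slot 3; 22->slot 9; 37->slot 11
Table: [None, None, None, 42, None, None, None, None, None, 22, None, 37, None]


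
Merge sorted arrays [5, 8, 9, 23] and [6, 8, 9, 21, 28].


Compare heads, take smaller each step.
Merged: [5, 6, 8, 8, 9, 9, 21, 23, 28]


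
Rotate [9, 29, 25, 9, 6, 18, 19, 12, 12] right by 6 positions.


Right rotate by 6: [9, 6, 18, 19, 12, 12, 9, 29, 25]


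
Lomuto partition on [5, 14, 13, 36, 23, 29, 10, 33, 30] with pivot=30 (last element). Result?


Elements <= 30 go left of pivot.
Result: [5, 14, 13, 23, 29, 10, 30, 33, 36], pivot at index 6


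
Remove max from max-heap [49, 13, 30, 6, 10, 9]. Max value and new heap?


Max = 49
Replace root with last, heapify down
Resulting heap: [30, 13, 9, 6, 10]


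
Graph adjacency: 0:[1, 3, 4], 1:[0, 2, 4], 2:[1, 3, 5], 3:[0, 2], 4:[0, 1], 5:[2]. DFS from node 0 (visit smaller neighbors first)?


DFS stack-based: start with [0]
Visit order: [0, 1, 2, 3, 5, 4]


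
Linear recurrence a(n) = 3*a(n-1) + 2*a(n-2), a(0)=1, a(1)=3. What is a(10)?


Build bottom-up:
...a(8)=22363, a(9)=79647, a(10)=3*79647+2*22363=283667


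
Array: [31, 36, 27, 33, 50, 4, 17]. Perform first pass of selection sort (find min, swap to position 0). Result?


After one pass: [4, 36, 27, 33, 50, 31, 17]


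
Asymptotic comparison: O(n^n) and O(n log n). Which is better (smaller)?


linearithmic grows slower than n^n
O(n log n) is asymptotically smaller; O(n^n) grows faster


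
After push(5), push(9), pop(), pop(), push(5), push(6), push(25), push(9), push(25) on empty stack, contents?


push(5) -> [5]
push(9) -> [5, 9]
pop() returns 9 -> [5]
pop() returns 5 -> []
push(5) -> [5]
push(6) -> [5, 6]
push(25) -> [5, 6, 25]
push(9) -> [5, 6, 25, 9]
push(25) -> [5, 6, 25, 9, 25]
Final stack (bottom to top): [5, 6, 25, 9, 25]


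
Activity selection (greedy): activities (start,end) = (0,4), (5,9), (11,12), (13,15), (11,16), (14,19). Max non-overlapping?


Greedy: pick earliest-ending, then skip overlaps.
Selected (4 activities): [(0, 4), (5, 9), (11, 12), (13, 15)]


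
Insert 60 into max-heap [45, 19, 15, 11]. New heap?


Append 60: [45, 19, 15, 11, 60]
Bubble up: swap idx 4(60) with idx 1(19); swap idx 1(60) with idx 0(45)
Result: [60, 45, 15, 11, 19]


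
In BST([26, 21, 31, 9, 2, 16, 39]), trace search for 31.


BST root = 26
Search for 31: compare at each node
Path: [26, 31]


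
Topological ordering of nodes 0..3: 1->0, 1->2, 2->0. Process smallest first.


Kahn's algorithm, process smallest node first
Order: [1, 2, 0, 3]


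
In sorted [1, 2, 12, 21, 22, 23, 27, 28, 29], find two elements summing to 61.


Two pointers: lo=0, hi=8
No pair sums to 61


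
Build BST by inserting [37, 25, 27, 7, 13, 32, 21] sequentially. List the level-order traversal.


Root = 37; build tree by BST insertion.
Level-Order traversal: [37, 25, 7, 27, 13, 32, 21]


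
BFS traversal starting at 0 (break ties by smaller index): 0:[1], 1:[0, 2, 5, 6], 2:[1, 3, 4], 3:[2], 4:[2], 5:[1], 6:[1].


BFS queue: start with [0]
Visit order: [0, 1, 2, 5, 6, 3, 4]


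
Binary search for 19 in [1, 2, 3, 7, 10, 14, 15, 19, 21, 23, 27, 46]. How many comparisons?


Search for 19:
[0,11] mid=5 arr[5]=14
[6,11] mid=8 arr[8]=21
[6,7] mid=6 arr[6]=15
[7,7] mid=7 arr[7]=19
Total: 4 comparisons


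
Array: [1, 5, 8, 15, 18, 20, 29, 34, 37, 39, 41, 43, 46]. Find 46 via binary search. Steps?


Search for 46:
[0,12] mid=6 arr[6]=29
[7,12] mid=9 arr[9]=39
[10,12] mid=11 arr[11]=43
[12,12] mid=12 arr[12]=46
Total: 4 comparisons


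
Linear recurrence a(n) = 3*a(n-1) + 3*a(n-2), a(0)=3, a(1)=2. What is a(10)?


Build bottom-up:
...a(8)=40743, a(9)=154467, a(10)=3*154467+3*40743=585630


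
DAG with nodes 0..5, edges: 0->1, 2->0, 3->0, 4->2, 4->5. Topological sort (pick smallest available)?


Kahn's algorithm, process smallest node first
Order: [3, 4, 2, 0, 1, 5]


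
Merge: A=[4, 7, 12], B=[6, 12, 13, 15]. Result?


Compare heads, take smaller each step.
Merged: [4, 6, 7, 12, 12, 13, 15]


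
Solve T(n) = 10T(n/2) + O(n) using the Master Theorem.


a=10, b=2, c=1. log_2(10)=3.322 > c=1. Case 1: O(n^log_b(a)) = O(n^3.322)
Complexity: O(n^3.322)


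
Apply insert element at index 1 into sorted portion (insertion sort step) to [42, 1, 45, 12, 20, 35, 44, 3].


After one pass: [1, 42, 45, 12, 20, 35, 44, 3]


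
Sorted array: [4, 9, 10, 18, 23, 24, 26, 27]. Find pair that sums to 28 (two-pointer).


Two pointers: lo=0, hi=7
Found pair: (4, 24) summing to 28


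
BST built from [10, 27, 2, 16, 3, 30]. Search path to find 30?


BST root = 10
Search for 30: compare at each node
Path: [10, 27, 30]


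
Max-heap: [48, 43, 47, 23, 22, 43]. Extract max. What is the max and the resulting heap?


Max = 48
Replace root with last, heapify down
Resulting heap: [47, 43, 43, 23, 22]


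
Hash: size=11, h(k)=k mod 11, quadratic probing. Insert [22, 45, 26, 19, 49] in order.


Insertions: 22->slot 0; 45->slot 1; 26->slot 4; 19->slot 8; 49->slot 5
Table: [22, 45, None, None, 26, 49, None, None, 19, None, None]


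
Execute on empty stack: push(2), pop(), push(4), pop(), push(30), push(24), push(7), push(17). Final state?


push(2) -> [2]
pop() returns 2 -> []
push(4) -> [4]
pop() returns 4 -> []
push(30) -> [30]
push(24) -> [30, 24]
push(7) -> [30, 24, 7]
push(17) -> [30, 24, 7, 17]
Final stack (bottom to top): [30, 24, 7, 17]


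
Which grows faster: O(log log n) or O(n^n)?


double-logarithmic grows slower than n^n
O(log log n) is asymptotically smaller; O(n^n) grows faster


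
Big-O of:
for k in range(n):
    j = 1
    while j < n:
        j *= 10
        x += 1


Per nesting level: O(n) * O(log n) = O(n log n)
Complexity: O(n log n)


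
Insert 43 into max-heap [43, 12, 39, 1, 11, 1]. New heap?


Append 43: [43, 12, 39, 1, 11, 1, 43]
Bubble up: swap idx 6(43) with idx 2(39)
Result: [43, 12, 43, 1, 11, 1, 39]


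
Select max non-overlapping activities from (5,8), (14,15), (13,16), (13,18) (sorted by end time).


Greedy: pick earliest-ending, then skip overlaps.
Selected (2 activities): [(5, 8), (14, 15)]


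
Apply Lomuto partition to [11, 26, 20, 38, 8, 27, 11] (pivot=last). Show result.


Elements <= 11 go left of pivot.
Result: [11, 8, 11, 38, 26, 27, 20], pivot at index 2


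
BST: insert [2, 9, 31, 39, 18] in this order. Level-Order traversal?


Root = 2; build tree by BST insertion.
Level-Order traversal: [2, 9, 31, 18, 39]


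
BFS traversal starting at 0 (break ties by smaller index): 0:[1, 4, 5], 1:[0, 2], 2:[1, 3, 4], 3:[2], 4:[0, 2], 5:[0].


BFS queue: start with [0]
Visit order: [0, 1, 4, 5, 2, 3]


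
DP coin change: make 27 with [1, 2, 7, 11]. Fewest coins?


dp[0]=0; dp[i]=1+min(dp[i-c] for c in coins)
...dp[22]=2, dp[23]=3, dp[24]=3, dp[25]=3, dp[26]=4, dp[27]=4
Minimum coins for 27 = 4


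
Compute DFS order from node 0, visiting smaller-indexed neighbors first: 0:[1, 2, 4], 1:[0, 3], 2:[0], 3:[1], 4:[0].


DFS stack-based: start with [0]
Visit order: [0, 1, 3, 2, 4]


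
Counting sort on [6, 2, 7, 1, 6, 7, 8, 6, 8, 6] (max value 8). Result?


Count array: [0, 1, 1, 0, 0, 0, 4, 2, 2]
Reconstruct: [1, 2, 6, 6, 6, 6, 7, 7, 8, 8]


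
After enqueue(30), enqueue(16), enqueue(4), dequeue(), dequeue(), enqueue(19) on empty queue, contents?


enqueue(30) -> [30]
enqueue(16) -> [30, 16]
enqueue(4) -> [30, 16, 4]
dequeue() returns 30 -> [16, 4]
dequeue() returns 16 -> [4]
enqueue(19) -> [4, 19]
Final queue (front to back): [4, 19]


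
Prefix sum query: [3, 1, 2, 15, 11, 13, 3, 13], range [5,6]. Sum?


Prefix sums: [0, 3, 4, 6, 21, 32, 45, 48, 61]
Sum[5..6] = prefix[7] - prefix[5] = 48 - 32 = 16


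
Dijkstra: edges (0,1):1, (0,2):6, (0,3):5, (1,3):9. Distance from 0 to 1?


Dijkstra from 0:
Distances: {0: 0, 1: 1, 2: 6, 3: 5}
Shortest distance to 1 = 1, path = [0, 1]


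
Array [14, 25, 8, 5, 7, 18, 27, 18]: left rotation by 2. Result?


Left rotate by 2: [8, 5, 7, 18, 27, 18, 14, 25]


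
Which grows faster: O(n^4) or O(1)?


constant grows slower than quartic
O(1) is asymptotically smaller; O(n^4) grows faster


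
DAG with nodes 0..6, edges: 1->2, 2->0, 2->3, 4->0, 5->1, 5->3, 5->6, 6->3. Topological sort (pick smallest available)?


Kahn's algorithm, process smallest node first
Order: [4, 5, 1, 2, 0, 6, 3]


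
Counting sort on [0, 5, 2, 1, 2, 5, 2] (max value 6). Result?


Count array: [1, 1, 3, 0, 0, 2, 0]
Reconstruct: [0, 1, 2, 2, 2, 5, 5]


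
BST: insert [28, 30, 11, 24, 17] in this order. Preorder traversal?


Root = 28; build tree by BST insertion.
Preorder traversal: [28, 11, 24, 17, 30]


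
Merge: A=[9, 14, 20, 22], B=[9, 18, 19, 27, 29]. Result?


Compare heads, take smaller each step.
Merged: [9, 9, 14, 18, 19, 20, 22, 27, 29]


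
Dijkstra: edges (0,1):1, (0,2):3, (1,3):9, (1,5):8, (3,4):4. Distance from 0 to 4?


Dijkstra from 0:
Distances: {0: 0, 1: 1, 2: 3, 3: 10, 4: 14, 5: 9}
Shortest distance to 4 = 14, path = [0, 1, 3, 4]


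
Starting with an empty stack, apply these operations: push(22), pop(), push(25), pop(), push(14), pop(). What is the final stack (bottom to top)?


push(22) -> [22]
pop() returns 22 -> []
push(25) -> [25]
pop() returns 25 -> []
push(14) -> [14]
pop() returns 14 -> []
Final stack (bottom to top): []


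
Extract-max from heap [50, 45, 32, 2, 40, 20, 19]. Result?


Max = 50
Replace root with last, heapify down
Resulting heap: [45, 40, 32, 2, 19, 20]


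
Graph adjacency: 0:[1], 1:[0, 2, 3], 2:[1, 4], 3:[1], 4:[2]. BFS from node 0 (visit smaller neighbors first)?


BFS queue: start with [0]
Visit order: [0, 1, 2, 3, 4]


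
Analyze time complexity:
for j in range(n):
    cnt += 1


Per nesting level: O(n) = O(n)
Complexity: O(n)


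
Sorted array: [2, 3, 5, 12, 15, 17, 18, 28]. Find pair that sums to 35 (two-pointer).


Two pointers: lo=0, hi=7
Found pair: (17, 18) summing to 35


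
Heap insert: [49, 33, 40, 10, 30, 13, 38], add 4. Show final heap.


Append 4: [49, 33, 40, 10, 30, 13, 38, 4]
Bubble up: no swaps needed
Result: [49, 33, 40, 10, 30, 13, 38, 4]


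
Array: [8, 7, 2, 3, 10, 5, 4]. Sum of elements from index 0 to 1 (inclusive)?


Prefix sums: [0, 8, 15, 17, 20, 30, 35, 39]
Sum[0..1] = prefix[2] - prefix[0] = 15 - 0 = 15


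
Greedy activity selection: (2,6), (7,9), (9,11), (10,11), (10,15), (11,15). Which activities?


Greedy: pick earliest-ending, then skip overlaps.
Selected (4 activities): [(2, 6), (7, 9), (9, 11), (11, 15)]


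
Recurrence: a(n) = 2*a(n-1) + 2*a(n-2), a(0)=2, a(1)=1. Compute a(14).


Build bottom-up:
...a(12)=123008, a(13)=336064, a(14)=2*336064+2*123008=918144


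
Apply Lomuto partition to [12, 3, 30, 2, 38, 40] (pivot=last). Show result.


Elements <= 40 go left of pivot.
Result: [12, 3, 30, 2, 38, 40], pivot at index 5


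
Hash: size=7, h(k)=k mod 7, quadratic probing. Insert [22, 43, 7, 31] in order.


Insertions: 22->slot 1; 43->slot 2; 7->slot 0; 31->slot 3
Table: [7, 22, 43, 31, None, None, None]


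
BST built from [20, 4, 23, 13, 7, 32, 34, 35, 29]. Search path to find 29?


BST root = 20
Search for 29: compare at each node
Path: [20, 23, 32, 29]


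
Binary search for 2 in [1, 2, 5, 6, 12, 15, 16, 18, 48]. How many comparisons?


Search for 2:
[0,8] mid=4 arr[4]=12
[0,3] mid=1 arr[1]=2
Total: 2 comparisons


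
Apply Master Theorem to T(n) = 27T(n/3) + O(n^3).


a=27, b=3, c=3. log_3(27)=3 = c=3. Case 2: O(n^c log n) = O(n^3 log n)
Complexity: O(n^3 log n)


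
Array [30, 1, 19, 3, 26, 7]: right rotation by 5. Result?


Right rotate by 5: [1, 19, 3, 26, 7, 30]


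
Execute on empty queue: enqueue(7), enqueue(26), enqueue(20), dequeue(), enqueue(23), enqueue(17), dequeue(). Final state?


enqueue(7) -> [7]
enqueue(26) -> [7, 26]
enqueue(20) -> [7, 26, 20]
dequeue() returns 7 -> [26, 20]
enqueue(23) -> [26, 20, 23]
enqueue(17) -> [26, 20, 23, 17]
dequeue() returns 26 -> [20, 23, 17]
Final queue (front to back): [20, 23, 17]


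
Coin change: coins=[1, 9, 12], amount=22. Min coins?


dp[0]=0; dp[i]=1+min(dp[i-c] for c in coins)
...dp[17]=6, dp[18]=2, dp[19]=3, dp[20]=4, dp[21]=2, dp[22]=3
Minimum coins for 22 = 3


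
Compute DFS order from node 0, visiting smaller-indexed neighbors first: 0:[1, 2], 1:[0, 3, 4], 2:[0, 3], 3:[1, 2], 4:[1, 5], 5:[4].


DFS stack-based: start with [0]
Visit order: [0, 1, 3, 2, 4, 5]


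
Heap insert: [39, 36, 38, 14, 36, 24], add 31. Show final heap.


Append 31: [39, 36, 38, 14, 36, 24, 31]
Bubble up: no swaps needed
Result: [39, 36, 38, 14, 36, 24, 31]


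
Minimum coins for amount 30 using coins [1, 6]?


dp[0]=0; dp[i]=1+min(dp[i-c] for c in coins)
...dp[25]=5, dp[26]=6, dp[27]=7, dp[28]=8, dp[29]=9, dp[30]=5
Minimum coins for 30 = 5


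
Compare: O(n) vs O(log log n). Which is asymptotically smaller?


double-logarithmic grows slower than linear
O(log log n) is asymptotically smaller; O(n) grows faster


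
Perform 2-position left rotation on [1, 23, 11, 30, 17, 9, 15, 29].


Left rotate by 2: [11, 30, 17, 9, 15, 29, 1, 23]


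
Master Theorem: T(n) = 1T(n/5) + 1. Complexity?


a=1, b=5, c=0. log_5(1)=0 = c=0. Case 2: O(n^c log n) = O(log n)
Complexity: O(log n)


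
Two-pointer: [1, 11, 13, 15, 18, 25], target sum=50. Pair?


Two pointers: lo=0, hi=5
No pair sums to 50


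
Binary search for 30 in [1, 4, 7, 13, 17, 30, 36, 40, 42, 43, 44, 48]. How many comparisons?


Search for 30:
[0,11] mid=5 arr[5]=30
Total: 1 comparisons


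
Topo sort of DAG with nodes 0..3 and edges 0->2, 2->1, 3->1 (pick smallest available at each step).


Kahn's algorithm, process smallest node first
Order: [0, 2, 3, 1]


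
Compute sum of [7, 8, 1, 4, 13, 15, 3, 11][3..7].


Prefix sums: [0, 7, 15, 16, 20, 33, 48, 51, 62]
Sum[3..7] = prefix[8] - prefix[3] = 62 - 16 = 46


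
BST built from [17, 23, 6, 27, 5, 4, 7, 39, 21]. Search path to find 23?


BST root = 17
Search for 23: compare at each node
Path: [17, 23]


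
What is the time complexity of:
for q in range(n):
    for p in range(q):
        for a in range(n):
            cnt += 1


Per nesting level: O(n) * O(n) [triangular over q] * O(n) = O(n^3)
Complexity: O(n^3)


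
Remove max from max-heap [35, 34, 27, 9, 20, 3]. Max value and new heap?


Max = 35
Replace root with last, heapify down
Resulting heap: [34, 20, 27, 9, 3]


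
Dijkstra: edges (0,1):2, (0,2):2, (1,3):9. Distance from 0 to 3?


Dijkstra from 0:
Distances: {0: 0, 1: 2, 2: 2, 3: 11}
Shortest distance to 3 = 11, path = [0, 1, 3]


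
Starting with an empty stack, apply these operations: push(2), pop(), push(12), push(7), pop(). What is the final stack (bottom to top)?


push(2) -> [2]
pop() returns 2 -> []
push(12) -> [12]
push(7) -> [12, 7]
pop() returns 7 -> [12]
Final stack (bottom to top): [12]
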